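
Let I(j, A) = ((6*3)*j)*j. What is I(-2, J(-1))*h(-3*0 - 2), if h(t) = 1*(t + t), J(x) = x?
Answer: -288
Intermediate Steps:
I(j, A) = 18*j² (I(j, A) = (18*j)*j = 18*j²)
h(t) = 2*t (h(t) = 1*(2*t) = 2*t)
I(-2, J(-1))*h(-3*0 - 2) = (18*(-2)²)*(2*(-3*0 - 2)) = (18*4)*(2*(0 - 2)) = 72*(2*(-2)) = 72*(-4) = -288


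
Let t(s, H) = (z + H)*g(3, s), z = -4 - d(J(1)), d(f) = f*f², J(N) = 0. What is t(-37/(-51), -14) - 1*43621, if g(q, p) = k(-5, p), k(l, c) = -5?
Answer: -43531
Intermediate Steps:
g(q, p) = -5
d(f) = f³
z = -4 (z = -4 - 1*0³ = -4 - 1*0 = -4 + 0 = -4)
t(s, H) = 20 - 5*H (t(s, H) = (-4 + H)*(-5) = 20 - 5*H)
t(-37/(-51), -14) - 1*43621 = (20 - 5*(-14)) - 1*43621 = (20 + 70) - 43621 = 90 - 43621 = -43531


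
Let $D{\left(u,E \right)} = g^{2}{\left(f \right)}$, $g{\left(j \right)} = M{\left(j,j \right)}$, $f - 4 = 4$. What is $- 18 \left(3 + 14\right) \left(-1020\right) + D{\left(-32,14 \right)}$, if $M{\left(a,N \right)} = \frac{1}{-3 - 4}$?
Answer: $\frac{15293881}{49} \approx 3.1212 \cdot 10^{5}$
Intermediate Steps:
$f = 8$ ($f = 4 + 4 = 8$)
$M{\left(a,N \right)} = - \frac{1}{7}$ ($M{\left(a,N \right)} = \frac{1}{-7} = - \frac{1}{7}$)
$g{\left(j \right)} = - \frac{1}{7}$
$D{\left(u,E \right)} = \frac{1}{49}$ ($D{\left(u,E \right)} = \left(- \frac{1}{7}\right)^{2} = \frac{1}{49}$)
$- 18 \left(3 + 14\right) \left(-1020\right) + D{\left(-32,14 \right)} = - 18 \left(3 + 14\right) \left(-1020\right) + \frac{1}{49} = \left(-18\right) 17 \left(-1020\right) + \frac{1}{49} = \left(-306\right) \left(-1020\right) + \frac{1}{49} = 312120 + \frac{1}{49} = \frac{15293881}{49}$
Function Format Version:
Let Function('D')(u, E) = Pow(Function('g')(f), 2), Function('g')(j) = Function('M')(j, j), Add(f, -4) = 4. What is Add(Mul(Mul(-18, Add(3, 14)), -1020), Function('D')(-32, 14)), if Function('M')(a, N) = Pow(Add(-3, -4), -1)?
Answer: Rational(15293881, 49) ≈ 3.1212e+5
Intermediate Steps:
f = 8 (f = Add(4, 4) = 8)
Function('M')(a, N) = Rational(-1, 7) (Function('M')(a, N) = Pow(-7, -1) = Rational(-1, 7))
Function('g')(j) = Rational(-1, 7)
Function('D')(u, E) = Rational(1, 49) (Function('D')(u, E) = Pow(Rational(-1, 7), 2) = Rational(1, 49))
Add(Mul(Mul(-18, Add(3, 14)), -1020), Function('D')(-32, 14)) = Add(Mul(Mul(-18, Add(3, 14)), -1020), Rational(1, 49)) = Add(Mul(Mul(-18, 17), -1020), Rational(1, 49)) = Add(Mul(-306, -1020), Rational(1, 49)) = Add(312120, Rational(1, 49)) = Rational(15293881, 49)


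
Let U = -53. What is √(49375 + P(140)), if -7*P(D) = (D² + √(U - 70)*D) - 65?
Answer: √(2282630 - 980*I*√123)/7 ≈ 215.83 - 0.51384*I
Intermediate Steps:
P(D) = 65/7 - D²/7 - I*D*√123/7 (P(D) = -((D² + √(-53 - 70)*D) - 65)/7 = -((D² + √(-123)*D) - 65)/7 = -((D² + (I*√123)*D) - 65)/7 = -((D² + I*D*√123) - 65)/7 = -(-65 + D² + I*D*√123)/7 = 65/7 - D²/7 - I*D*√123/7)
√(49375 + P(140)) = √(49375 + (65/7 - ⅐*140² - ⅐*I*140*√123)) = √(49375 + (65/7 - ⅐*19600 - 20*I*√123)) = √(49375 + (65/7 - 2800 - 20*I*√123)) = √(49375 + (-19535/7 - 20*I*√123)) = √(326090/7 - 20*I*√123)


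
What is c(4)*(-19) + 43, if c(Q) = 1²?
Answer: 24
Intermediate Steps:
c(Q) = 1
c(4)*(-19) + 43 = 1*(-19) + 43 = -19 + 43 = 24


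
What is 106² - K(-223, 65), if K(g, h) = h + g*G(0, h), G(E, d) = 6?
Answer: 12509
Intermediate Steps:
K(g, h) = h + 6*g (K(g, h) = h + g*6 = h + 6*g)
106² - K(-223, 65) = 106² - (65 + 6*(-223)) = 11236 - (65 - 1338) = 11236 - 1*(-1273) = 11236 + 1273 = 12509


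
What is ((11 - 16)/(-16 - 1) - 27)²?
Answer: 206116/289 ≈ 713.20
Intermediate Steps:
((11 - 16)/(-16 - 1) - 27)² = (-5/(-17) - 27)² = (-5*(-1/17) - 27)² = (5/17 - 27)² = (-454/17)² = 206116/289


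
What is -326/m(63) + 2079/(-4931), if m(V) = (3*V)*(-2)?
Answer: 410822/931959 ≈ 0.44082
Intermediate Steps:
m(V) = -6*V
-326/m(63) + 2079/(-4931) = -326/((-6*63)) + 2079/(-4931) = -326/(-378) + 2079*(-1/4931) = -326*(-1/378) - 2079/4931 = 163/189 - 2079/4931 = 410822/931959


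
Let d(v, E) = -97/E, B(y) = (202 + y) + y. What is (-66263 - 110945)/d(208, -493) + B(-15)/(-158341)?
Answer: -13833230937188/15359077 ≈ -9.0066e+5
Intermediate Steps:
B(y) = 202 + 2*y
(-66263 - 110945)/d(208, -493) + B(-15)/(-158341) = (-66263 - 110945)/((-97/(-493))) + (202 + 2*(-15))/(-158341) = -177208/((-97*(-1/493))) + (202 - 30)*(-1/158341) = -177208/97/493 + 172*(-1/158341) = -177208*493/97 - 172/158341 = -87363544/97 - 172/158341 = -13833230937188/15359077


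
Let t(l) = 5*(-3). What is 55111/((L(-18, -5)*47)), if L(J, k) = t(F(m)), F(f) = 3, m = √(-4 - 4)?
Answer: -55111/705 ≈ -78.172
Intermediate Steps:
m = 2*I*√2 (m = √(-8) = 2*I*√2 ≈ 2.8284*I)
t(l) = -15
L(J, k) = -15
55111/((L(-18, -5)*47)) = 55111/((-15*47)) = 55111/(-705) = 55111*(-1/705) = -55111/705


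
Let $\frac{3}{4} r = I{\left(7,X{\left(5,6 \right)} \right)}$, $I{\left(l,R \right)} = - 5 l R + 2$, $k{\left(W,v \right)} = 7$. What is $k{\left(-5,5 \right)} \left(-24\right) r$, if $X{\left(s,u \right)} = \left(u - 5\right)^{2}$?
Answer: $7392$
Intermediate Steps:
$X{\left(s,u \right)} = \left(-5 + u\right)^{2}$
$I{\left(l,R \right)} = 2 - 5 R l$ ($I{\left(l,R \right)} = - 5 R l + 2 = 2 - 5 R l$)
$r = -44$ ($r = \frac{4 \left(2 - 5 \left(-5 + 6\right)^{2} \cdot 7\right)}{3} = \frac{4 \left(2 - 5 \cdot 1^{2} \cdot 7\right)}{3} = \frac{4 \left(2 - 5 \cdot 7\right)}{3} = \frac{4 \left(2 - 35\right)}{3} = \frac{4}{3} \left(-33\right) = -44$)
$k{\left(-5,5 \right)} \left(-24\right) r = 7 \left(-24\right) \left(-44\right) = \left(-168\right) \left(-44\right) = 7392$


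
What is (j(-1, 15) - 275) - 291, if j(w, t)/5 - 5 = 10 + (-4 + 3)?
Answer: -496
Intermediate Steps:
j(w, t) = 70 (j(w, t) = 25 + 5*(10 + (-4 + 3)) = 25 + 5*(10 - 1) = 25 + 5*9 = 25 + 45 = 70)
(j(-1, 15) - 275) - 291 = (70 - 275) - 291 = -205 - 291 = -496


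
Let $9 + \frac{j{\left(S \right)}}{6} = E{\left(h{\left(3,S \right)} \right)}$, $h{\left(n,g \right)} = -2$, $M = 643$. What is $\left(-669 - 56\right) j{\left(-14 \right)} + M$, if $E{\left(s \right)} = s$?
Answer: $48493$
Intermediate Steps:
$j{\left(S \right)} = -66$ ($j{\left(S \right)} = -54 + 6 \left(-2\right) = -54 - 12 = -66$)
$\left(-669 - 56\right) j{\left(-14 \right)} + M = \left(-669 - 56\right) \left(-66\right) + 643 = \left(-725\right) \left(-66\right) + 643 = 47850 + 643 = 48493$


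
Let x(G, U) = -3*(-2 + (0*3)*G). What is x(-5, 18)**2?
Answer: 36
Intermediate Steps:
x(G, U) = 6 (x(G, U) = -3*(-2 + 0*G) = -3*(-2 + 0) = -3*(-2) = 6)
x(-5, 18)**2 = 6**2 = 36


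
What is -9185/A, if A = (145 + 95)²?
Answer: -1837/11520 ≈ -0.15946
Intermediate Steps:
A = 57600 (A = 240² = 57600)
-9185/A = -9185/57600 = -9185*1/57600 = -1837/11520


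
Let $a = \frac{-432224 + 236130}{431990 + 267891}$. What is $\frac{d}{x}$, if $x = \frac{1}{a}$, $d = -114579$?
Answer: $\frac{22468254426}{699881} \approx 32103.0$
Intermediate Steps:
$a = - \frac{196094}{699881} \approx -0.28018$
$x = - \frac{699881}{196094}$ ($x = \frac{1}{- \frac{196094}{699881}} = - \frac{699881}{196094} \approx -3.5691$)
$\frac{d}{x} = - \frac{114579}{- \frac{699881}{196094}} = \left(-114579\right) \left(- \frac{196094}{699881}\right) = \frac{22468254426}{699881}$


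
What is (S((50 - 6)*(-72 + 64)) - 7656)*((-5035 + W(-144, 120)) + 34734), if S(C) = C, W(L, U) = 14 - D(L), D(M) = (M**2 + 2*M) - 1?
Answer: -74202128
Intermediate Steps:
D(M) = -1 + M**2 + 2*M
W(L, U) = 15 - L**2 - 2*L (W(L, U) = 14 - (-1 + L**2 + 2*L) = 14 + (1 - L**2 - 2*L) = 15 - L**2 - 2*L)
(S((50 - 6)*(-72 + 64)) - 7656)*((-5035 + W(-144, 120)) + 34734) = ((50 - 6)*(-72 + 64) - 7656)*((-5035 + (15 - 1*(-144)**2 - 2*(-144))) + 34734) = (44*(-8) - 7656)*((-5035 + (15 - 1*20736 + 288)) + 34734) = (-352 - 7656)*((-5035 + (15 - 20736 + 288)) + 34734) = -8008*((-5035 - 20433) + 34734) = -8008*(-25468 + 34734) = -8008*9266 = -74202128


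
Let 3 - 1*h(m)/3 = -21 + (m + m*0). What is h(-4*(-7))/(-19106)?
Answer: 6/9553 ≈ 0.00062807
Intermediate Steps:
h(m) = 72 - 3*m (h(m) = 9 - 3*(-21 + (m + m*0)) = 9 - 3*(-21 + (m + 0)) = 9 - 3*(-21 + m) = 9 + (63 - 3*m) = 72 - 3*m)
h(-4*(-7))/(-19106) = (72 - (-12)*(-7))/(-19106) = (72 - 3*28)*(-1/19106) = (72 - 84)*(-1/19106) = -12*(-1/19106) = 6/9553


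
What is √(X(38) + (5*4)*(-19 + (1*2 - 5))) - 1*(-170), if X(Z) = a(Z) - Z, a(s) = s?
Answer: 170 + 2*I*√110 ≈ 170.0 + 20.976*I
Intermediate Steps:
X(Z) = 0 (X(Z) = Z - Z = 0)
√(X(38) + (5*4)*(-19 + (1*2 - 5))) - 1*(-170) = √(0 + (5*4)*(-19 + (1*2 - 5))) - 1*(-170) = √(0 + 20*(-19 + (2 - 5))) + 170 = √(0 + 20*(-19 - 3)) + 170 = √(0 + 20*(-22)) + 170 = √(0 - 440) + 170 = √(-440) + 170 = 2*I*√110 + 170 = 170 + 2*I*√110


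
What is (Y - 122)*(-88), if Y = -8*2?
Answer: 12144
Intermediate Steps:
Y = -16
(Y - 122)*(-88) = (-16 - 122)*(-88) = -138*(-88) = 12144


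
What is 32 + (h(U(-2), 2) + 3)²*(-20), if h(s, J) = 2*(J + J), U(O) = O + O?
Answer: -2388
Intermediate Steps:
U(O) = 2*O
h(s, J) = 4*J (h(s, J) = 2*(2*J) = 4*J)
32 + (h(U(-2), 2) + 3)²*(-20) = 32 + (4*2 + 3)²*(-20) = 32 + (8 + 3)²*(-20) = 32 + 11²*(-20) = 32 + 121*(-20) = 32 - 2420 = -2388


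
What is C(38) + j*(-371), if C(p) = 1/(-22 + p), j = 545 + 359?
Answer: -5366143/16 ≈ -3.3538e+5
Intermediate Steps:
j = 904
C(38) + j*(-371) = 1/(-22 + 38) + 904*(-371) = 1/16 - 335384 = -5366143/16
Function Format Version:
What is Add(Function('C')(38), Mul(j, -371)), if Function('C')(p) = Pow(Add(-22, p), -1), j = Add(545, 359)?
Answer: Rational(-5366143, 16) ≈ -3.3538e+5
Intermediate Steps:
j = 904
Add(Function('C')(38), Mul(j, -371)) = Add(Pow(Add(-22, 38), -1), Mul(904, -371)) = Add(Pow(16, -1), -335384) = Add(Rational(1, 16), -335384) = Rational(-5366143, 16)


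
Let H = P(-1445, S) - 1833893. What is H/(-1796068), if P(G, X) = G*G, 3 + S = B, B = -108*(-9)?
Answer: -63533/449017 ≈ -0.14149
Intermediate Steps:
B = 972
S = 969 (S = -3 + 972 = 969)
P(G, X) = G²
H = 254132 (H = (-1445)² - 1833893 = 2088025 - 1833893 = 254132)
H/(-1796068) = 254132/(-1796068) = 254132*(-1/1796068) = -63533/449017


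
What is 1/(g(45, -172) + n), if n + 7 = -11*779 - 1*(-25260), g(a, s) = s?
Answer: 1/16512 ≈ 6.0562e-5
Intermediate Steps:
n = 16684 (n = -7 + (-11*779 - 1*(-25260)) = -7 + (-8569 + 25260) = -7 + 16691 = 16684)
1/(g(45, -172) + n) = 1/(-172 + 16684) = 1/16512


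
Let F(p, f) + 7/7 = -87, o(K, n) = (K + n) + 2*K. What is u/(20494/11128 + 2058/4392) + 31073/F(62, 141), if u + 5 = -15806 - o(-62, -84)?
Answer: -732804164909/103501816 ≈ -7080.1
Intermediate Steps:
o(K, n) = n + 3*K
F(p, f) = -88 (F(p, f) = -1 - 87 = -88)
u = -15541 (u = -5 + (-15806 - (-84 + 3*(-62))) = -5 + (-15806 - (-84 - 186)) = -5 + (-15806 - 1*(-270)) = -5 + (-15806 + 270) = -5 - 15536 = -15541)
u/(20494/11128 + 2058/4392) + 31073/F(62, 141) = -15541/(20494/11128 + 2058/4392) + 31073/(-88) = -15541/(20494*(1/11128) + 2058*(1/4392)) + 31073*(-1/88) = -15541/(10247/5564 + 343/732) - 31073/88 = -15541/1176157/509106 - 31073/88 = -15541*509106/1176157 - 31073/88 = -7912016346/1176157 - 31073/88 = -732804164909/103501816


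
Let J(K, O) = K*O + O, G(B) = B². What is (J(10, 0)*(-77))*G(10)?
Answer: 0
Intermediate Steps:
J(K, O) = O + K*O
(J(10, 0)*(-77))*G(10) = ((0*(1 + 10))*(-77))*10² = ((0*11)*(-77))*100 = (0*(-77))*100 = 0*100 = 0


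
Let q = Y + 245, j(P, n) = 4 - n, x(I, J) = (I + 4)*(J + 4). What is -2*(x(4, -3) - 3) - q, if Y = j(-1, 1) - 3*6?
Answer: -240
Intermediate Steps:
x(I, J) = (4 + I)*(4 + J)
Y = -15 (Y = (4 - 1*1) - 3*6 = (4 - 1) - 18 = 3 - 18 = -15)
q = 230 (q = -15 + 245 = 230)
-2*(x(4, -3) - 3) - q = -2*((16 + 4*4 + 4*(-3) + 4*(-3)) - 3) - 1*230 = -2*((16 + 16 - 12 - 12) - 3) - 230 = -2*(8 - 3) - 230 = -2*5 - 230 = -10 - 230 = -240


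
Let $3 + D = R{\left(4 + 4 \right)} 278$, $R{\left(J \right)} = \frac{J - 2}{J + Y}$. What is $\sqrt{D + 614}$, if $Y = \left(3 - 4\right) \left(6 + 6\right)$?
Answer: $\sqrt{194} \approx 13.928$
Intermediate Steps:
$Y = -12$ ($Y = \left(-1\right) 12 = -12$)
$R{\left(J \right)} = \frac{-2 + J}{-12 + J}$ ($R{\left(J \right)} = \frac{J - 2}{J - 12} = \frac{-2 + J}{-12 + J}$)
$D = -420$ ($D = -3 + \frac{-2 + \left(4 + 4\right)}{-12 + \left(4 + 4\right)} 278 = -3 + \frac{-2 + 8}{-12 + 8} \cdot 278 = -3 + \frac{1}{-4} \cdot 6 \cdot 278 = -3 + \left(- \frac{1}{4}\right) 6 \cdot 278 = -3 - 417 = -420$)
$\sqrt{D + 614} = \sqrt{-420 + 614} = \sqrt{194}$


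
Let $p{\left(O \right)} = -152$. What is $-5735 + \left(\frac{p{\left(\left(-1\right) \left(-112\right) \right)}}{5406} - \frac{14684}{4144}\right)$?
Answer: $- \frac{16069767829}{2800308} \approx -5738.6$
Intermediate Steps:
$-5735 + \left(\frac{p{\left(\left(-1\right) \left(-112\right) \right)}}{5406} - \frac{14684}{4144}\right) = -5735 - \left(\frac{76}{2703} + \frac{3671}{1036}\right) = -5735 - \frac{10001449}{2800308} = - \frac{16069767829}{2800308}$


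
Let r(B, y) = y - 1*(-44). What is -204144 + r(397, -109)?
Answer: -204209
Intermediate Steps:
r(B, y) = 44 + y (r(B, y) = y + 44 = 44 + y)
-204144 + r(397, -109) = -204144 + (44 - 109) = -204144 - 65 = -204209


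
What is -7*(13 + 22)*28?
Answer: -6860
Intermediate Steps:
-7*(13 + 22)*28 = -7*35*28 = -245*28 = -6860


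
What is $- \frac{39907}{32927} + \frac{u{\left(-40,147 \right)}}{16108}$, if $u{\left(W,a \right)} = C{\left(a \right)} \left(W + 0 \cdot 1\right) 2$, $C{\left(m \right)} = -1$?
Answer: $- \frac{160046949}{132597029} \approx -1.207$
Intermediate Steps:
$u{\left(W,a \right)} = - 2 W$ ($u{\left(W,a \right)} = - (W + 0 \cdot 1) 2 = - (W + 0) 2 = - W 2 = - 2 W$)
$- \frac{39907}{32927} + \frac{u{\left(-40,147 \right)}}{16108} = - \frac{39907}{32927} + \frac{\left(-2\right) \left(-40\right)}{16108} = \left(-39907\right) \frac{1}{32927} + 80 \cdot \frac{1}{16108} = - \frac{39907}{32927} + \frac{20}{4027} = - \frac{160046949}{132597029}$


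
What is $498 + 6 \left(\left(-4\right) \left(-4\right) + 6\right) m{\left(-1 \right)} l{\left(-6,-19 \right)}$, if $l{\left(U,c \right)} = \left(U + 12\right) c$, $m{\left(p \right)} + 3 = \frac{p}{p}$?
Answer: $30594$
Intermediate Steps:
$m{\left(p \right)} = -2$ ($m{\left(p \right)} = -3 + \frac{p}{p} = -3 + 1 = -2$)
$l{\left(U,c \right)} = c \left(12 + U\right)$ ($l{\left(U,c \right)} = \left(12 + U\right) c = c \left(12 + U\right)$)
$498 + 6 \left(\left(-4\right) \left(-4\right) + 6\right) m{\left(-1 \right)} l{\left(-6,-19 \right)} = 498 + 6 \left(\left(-4\right) \left(-4\right) + 6\right) \left(-2\right) \left(- 19 \left(12 - 6\right)\right) = 498 + 6 \left(16 + 6\right) \left(-2\right) \left(\left(-19\right) 6\right) = 498 + 6 \cdot 22 \left(-2\right) \left(-114\right) = 498 + 132 \left(-2\right) \left(-114\right) = 498 - -30096 = 498 + 30096 = 30594$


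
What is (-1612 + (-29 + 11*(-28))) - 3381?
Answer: -5330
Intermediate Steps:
(-1612 + (-29 + 11*(-28))) - 3381 = (-1612 + (-29 - 308)) - 3381 = (-1612 - 337) - 3381 = -1949 - 3381 = -5330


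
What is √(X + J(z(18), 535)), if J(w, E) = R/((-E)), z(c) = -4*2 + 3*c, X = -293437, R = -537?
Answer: 7*I*√1714055470/535 ≈ 541.7*I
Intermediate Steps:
z(c) = -8 + 3*c
J(w, E) = 537/E (J(w, E) = -537*(-1/E) = -(-537)/E = 537/E)
√(X + J(z(18), 535)) = √(-293437 + 537/535) = √(-156988258/535) = 7*I*√1714055470/535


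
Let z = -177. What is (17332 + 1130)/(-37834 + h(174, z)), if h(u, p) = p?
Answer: -18462/38011 ≈ -0.48570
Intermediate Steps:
(17332 + 1130)/(-37834 + h(174, z)) = (17332 + 1130)/(-37834 - 177) = 18462/(-38011) = 18462*(-1/38011) = -18462/38011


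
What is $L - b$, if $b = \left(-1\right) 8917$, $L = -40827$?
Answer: $-31910$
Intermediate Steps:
$b = -8917$
$L - b = -40827 - -8917 = -40827 + 8917 = -31910$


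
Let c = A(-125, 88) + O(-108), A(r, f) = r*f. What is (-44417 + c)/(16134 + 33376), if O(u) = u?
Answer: -11105/9902 ≈ -1.1215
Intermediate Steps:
A(r, f) = f*r
c = -11108 (c = 88*(-125) - 108 = -11000 - 108 = -11108)
(-44417 + c)/(16134 + 33376) = (-44417 - 11108)/(16134 + 33376) = -55525/49510 = -55525*1/49510 = -11105/9902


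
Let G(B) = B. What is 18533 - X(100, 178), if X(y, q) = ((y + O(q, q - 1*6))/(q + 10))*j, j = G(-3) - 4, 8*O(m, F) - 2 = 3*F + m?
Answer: 3485513/188 ≈ 18540.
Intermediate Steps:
O(m, F) = ¼ + m/8 + 3*F/8 (O(m, F) = ¼ + (3*F + m)/8 = ¼ + (m + 3*F)/8 = ¼ + (m/8 + 3*F/8) = ¼ + m/8 + 3*F/8)
j = -7 (j = -3 - 4 = -7)
X(y, q) = -7*(-2 + y + q/2)/(10 + q) (X(y, q) = ((y + (¼ + q/8 + 3*(q - 1*6)/8))/(q + 10))*(-7) = ((y + (¼ + q/8 + 3*(q - 6)/8))/(10 + q))*(-7) = ((y + (¼ + q/8 + 3*(-6 + q)/8))/(10 + q))*(-7) = ((y + (¼ + q/8 + (-9/4 + 3*q/8)))/(10 + q))*(-7) = ((y + (-2 + q/2))/(10 + q))*(-7) = ((-2 + y + q/2)/(10 + q))*(-7) = -7*(-2 + y + q/2)/(10 + q))
18533 - X(100, 178) = 18533 - 7*(4 - 1*178 - 2*100)/(2*(10 + 178)) = 18533 - 7*(4 - 178 - 200)/(2*188) = 18533 - 7*(-374)/(2*188) = 18533 - 1*(-1309/188) = 18533 + 1309/188 = 3485513/188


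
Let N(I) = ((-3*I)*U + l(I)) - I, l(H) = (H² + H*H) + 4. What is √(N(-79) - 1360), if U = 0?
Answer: 3*√1245 ≈ 105.85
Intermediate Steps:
l(H) = 4 + 2*H² (l(H) = (H² + H²) + 4 = 2*H² + 4 = 4 + 2*H²)
N(I) = 4 - I + 2*I² (N(I) = (-3*I*0 + (4 + 2*I²)) - I = (0 + (4 + 2*I²)) - I = (4 + 2*I²) - I = 4 - I + 2*I²)
√(N(-79) - 1360) = √((4 - 1*(-79) + 2*(-79)²) - 1360) = √((4 + 79 + 2*6241) - 1360) = √((4 + 79 + 12482) - 1360) = √(12565 - 1360) = √11205 = 3*√1245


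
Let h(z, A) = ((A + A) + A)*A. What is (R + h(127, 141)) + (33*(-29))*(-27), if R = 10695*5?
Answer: 138957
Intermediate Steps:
R = 53475
h(z, A) = 3*A² (h(z, A) = (2*A + A)*A = (3*A)*A = 3*A²)
(R + h(127, 141)) + (33*(-29))*(-27) = (53475 + 3*141²) + (33*(-29))*(-27) = (53475 + 3*19881) - 957*(-27) = (53475 + 59643) + 25839 = 113118 + 25839 = 138957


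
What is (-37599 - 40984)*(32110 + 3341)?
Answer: -2785845933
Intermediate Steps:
(-37599 - 40984)*(32110 + 3341) = -78583*35451 = -2785845933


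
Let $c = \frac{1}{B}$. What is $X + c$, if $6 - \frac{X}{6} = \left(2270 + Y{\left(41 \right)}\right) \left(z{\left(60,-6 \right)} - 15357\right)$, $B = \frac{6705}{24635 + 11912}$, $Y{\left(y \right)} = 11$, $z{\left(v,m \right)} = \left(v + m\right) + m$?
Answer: $\frac{1404824998597}{6705} \approx 2.0952 \cdot 10^{8}$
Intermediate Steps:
$z{\left(v,m \right)} = v + 2 m$ ($z{\left(v,m \right)} = \left(m + v\right) + m = v + 2 m$)
$B = \frac{6705}{36547} \approx 0.18346$
$X = 209519010$ ($X = 36 - 6 \left(2270 + 11\right) \left(\left(60 + 2 \left(-6\right)\right) - 15357\right) = 36 - 6 \cdot 2281 \left(\left(60 - 12\right) - 15357\right) = 36 - 6 \cdot 2281 \left(48 - 15357\right) = 36 - 6 \cdot 2281 \left(-15309\right) = 36 - -209518974 = 36 + 209518974 = 209519010$)
$c = \frac{36547}{6705}$ ($c = \frac{1}{\frac{6705}{36547}} = \frac{36547}{6705} \approx 5.4507$)
$X + c = 209519010 + \frac{36547}{6705} = \frac{1404824998597}{6705}$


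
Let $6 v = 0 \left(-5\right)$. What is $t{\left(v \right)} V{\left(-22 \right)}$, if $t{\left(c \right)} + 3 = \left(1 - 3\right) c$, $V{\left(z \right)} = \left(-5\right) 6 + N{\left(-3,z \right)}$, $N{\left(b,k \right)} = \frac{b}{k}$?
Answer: $\frac{1971}{22} \approx 89.591$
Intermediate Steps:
$V{\left(z \right)} = -30 - \frac{3}{z}$ ($V{\left(z \right)} = \left(-5\right) 6 - \frac{3}{z} = -30 - \frac{3}{z}$)
$v = 0$ ($v = \frac{0 \left(-5\right)}{6} = \frac{1}{6} \cdot 0 = 0$)
$t{\left(c \right)} = -3 - 2 c$ ($t{\left(c \right)} = -3 + \left(1 - 3\right) c = -3 - 2 c$)
$t{\left(v \right)} V{\left(-22 \right)} = \left(-3 - 0\right) \left(-30 - \frac{3}{-22}\right) = \left(-3 + 0\right) \left(-30 - - \frac{3}{22}\right) = - 3 \left(-30 + \frac{3}{22}\right) = \left(-3\right) \left(- \frac{657}{22}\right) = \frac{1971}{22}$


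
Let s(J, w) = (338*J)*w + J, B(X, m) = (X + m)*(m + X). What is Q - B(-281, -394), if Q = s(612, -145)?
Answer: -30449133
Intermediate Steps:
B(X, m) = (X + m)² (B(X, m) = (X + m)*(X + m) = (X + m)²)
s(J, w) = J + 338*J*w (s(J, w) = 338*J*w + J = J + 338*J*w)
Q = -29993508 (Q = 612*(1 + 338*(-145)) = 612*(1 - 49010) = 612*(-49009) = -29993508)
Q - B(-281, -394) = -29993508 - (-281 - 394)² = -29993508 - 1*(-675)² = -29993508 - 1*455625 = -29993508 - 455625 = -30449133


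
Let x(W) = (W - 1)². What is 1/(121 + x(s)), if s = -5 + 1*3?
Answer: 1/130 ≈ 0.0076923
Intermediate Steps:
s = -2 (s = -5 + 3 = -2)
x(W) = (-1 + W)²
1/(121 + x(s)) = 1/(121 + (-1 - 2)²) = 1/(121 + (-3)²) = 1/(121 + 9) = 1/130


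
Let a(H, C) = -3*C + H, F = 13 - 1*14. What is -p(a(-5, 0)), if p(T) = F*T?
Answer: -5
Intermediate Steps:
F = -1 (F = 13 - 14 = -1)
a(H, C) = H - 3*C
p(T) = -T
-p(a(-5, 0)) = -(-1)*(-5 - 3*0) = -(-1)*(-5 + 0) = -(-1)*(-5) = -1*5 = -5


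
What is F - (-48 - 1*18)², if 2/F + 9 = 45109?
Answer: -98227799/22550 ≈ -4356.0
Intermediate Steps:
F = 1/22550 (F = 2/(-9 + 45109) = 2/45100 = 2*(1/45100) = 1/22550 ≈ 4.4346e-5)
F - (-48 - 1*18)² = 1/22550 - (-48 - 1*18)² = 1/22550 - (-48 - 18)² = 1/22550 - 1*(-66)² = 1/22550 - 1*4356 = 1/22550 - 4356 = -98227799/22550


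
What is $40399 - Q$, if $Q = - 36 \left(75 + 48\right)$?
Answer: $44827$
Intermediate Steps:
$Q = -4428$ ($Q = \left(-36\right) 123 = -4428$)
$40399 - Q = 40399 - -4428 = 40399 + 4428 = 44827$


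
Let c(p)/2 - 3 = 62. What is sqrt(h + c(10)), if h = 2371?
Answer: sqrt(2501) ≈ 50.010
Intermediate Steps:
c(p) = 130 (c(p) = 6 + 2*62 = 6 + 124 = 130)
sqrt(h + c(10)) = sqrt(2371 + 130) = sqrt(2501)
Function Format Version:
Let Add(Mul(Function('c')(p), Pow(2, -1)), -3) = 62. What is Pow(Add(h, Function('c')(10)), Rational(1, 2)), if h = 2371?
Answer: Pow(2501, Rational(1, 2)) ≈ 50.010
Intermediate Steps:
Function('c')(p) = 130 (Function('c')(p) = Add(6, Mul(2, 62)) = Add(6, 124) = 130)
Pow(Add(h, Function('c')(10)), Rational(1, 2)) = Pow(Add(2371, 130), Rational(1, 2)) = Pow(2501, Rational(1, 2))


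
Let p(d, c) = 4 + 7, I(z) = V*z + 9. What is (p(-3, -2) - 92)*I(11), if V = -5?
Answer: 3726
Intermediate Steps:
I(z) = 9 - 5*z (I(z) = -5*z + 9 = 9 - 5*z)
p(d, c) = 11
(p(-3, -2) - 92)*I(11) = (11 - 92)*(9 - 5*11) = -81*(9 - 55) = -81*(-46) = 3726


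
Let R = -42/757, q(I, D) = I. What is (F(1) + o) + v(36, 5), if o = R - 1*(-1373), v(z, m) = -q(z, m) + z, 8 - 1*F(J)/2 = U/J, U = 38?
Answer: 993899/757 ≈ 1312.9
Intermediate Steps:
R = -42/757 (R = -42*1/757 = -42/757 ≈ -0.055482)
F(J) = 16 - 76/J
v(z, m) = 0 (v(z, m) = -z + z = 0)
o = 1039319/757 (o = -42/757 - 1*(-1373) = -42/757 + 1373 = 1039319/757 ≈ 1372.9)
(F(1) + o) + v(36, 5) = ((16 - 76/1) + 1039319/757) + 0 = ((16 - 76*1) + 1039319/757) + 0 = ((16 - 76) + 1039319/757) + 0 = (-60 + 1039319/757) + 0 = 993899/757 + 0 = 993899/757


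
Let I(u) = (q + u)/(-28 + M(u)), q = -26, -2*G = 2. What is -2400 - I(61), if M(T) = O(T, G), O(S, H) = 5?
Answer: -55165/23 ≈ -2398.5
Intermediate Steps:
G = -1 (G = -½*2 = -1)
M(T) = 5
I(u) = 26/23 - u/23 (I(u) = (-26 + u)/(-28 + 5) = (-26 + u)/(-23) = (-26 + u)*(-1/23) = 26/23 - u/23)
-2400 - I(61) = -2400 - (26/23 - 1/23*61) = -2400 - (26/23 - 61/23) = -2400 - 1*(-35/23) = -2400 + 35/23 = -55165/23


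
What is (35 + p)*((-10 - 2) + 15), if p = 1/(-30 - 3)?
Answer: 1154/11 ≈ 104.91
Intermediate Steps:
p = -1/33 (p = 1/(-33) = -1/33 ≈ -0.030303)
(35 + p)*((-10 - 2) + 15) = (35 - 1/33)*((-10 - 2) + 15) = 1154*(-12 + 15)/33 = (1154/33)*3 = 1154/11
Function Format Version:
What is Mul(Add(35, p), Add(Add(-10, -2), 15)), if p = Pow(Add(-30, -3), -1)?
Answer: Rational(1154, 11) ≈ 104.91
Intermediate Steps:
p = Rational(-1, 33) (p = Pow(-33, -1) = Rational(-1, 33) ≈ -0.030303)
Mul(Add(35, p), Add(Add(-10, -2), 15)) = Mul(Add(35, Rational(-1, 33)), Add(Add(-10, -2), 15)) = Mul(Rational(1154, 33), Add(-12, 15)) = Mul(Rational(1154, 33), 3) = Rational(1154, 11)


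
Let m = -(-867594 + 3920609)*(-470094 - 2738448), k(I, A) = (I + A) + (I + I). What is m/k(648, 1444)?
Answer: 699694775295/242 ≈ 2.8913e+9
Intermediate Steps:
k(I, A) = A + 3*I (k(I, A) = (A + I) + 2*I = A + 3*I)
m = 9795726854130 (m = -3053015*(-3208542) = -1*(-9795726854130) = 9795726854130)
m/k(648, 1444) = 9795726854130/(1444 + 3*648) = 9795726854130/(1444 + 1944) = 9795726854130/3388 = 9795726854130*(1/3388) = 699694775295/242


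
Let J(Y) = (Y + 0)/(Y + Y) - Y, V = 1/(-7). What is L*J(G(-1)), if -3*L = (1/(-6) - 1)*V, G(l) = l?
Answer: -1/12 ≈ -0.083333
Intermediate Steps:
V = -⅐ ≈ -0.14286
L = -1/18 (L = -(1/(-6) - 1)*(-1)/(3*7) = -(-⅙ - 1)*(-1)/(3*7) = -(-7)*(-1)/(18*7) = -⅓*⅙ = -1/18 ≈ -0.055556)
J(Y) = ½ - Y (J(Y) = Y/((2*Y)) - Y = Y*(1/(2*Y)) - Y = ½ - Y)
L*J(G(-1)) = -(½ - 1*(-1))/18 = -(½ + 1)/18 = -1/18*3/2 = -1/12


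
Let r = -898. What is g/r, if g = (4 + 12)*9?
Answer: -72/449 ≈ -0.16036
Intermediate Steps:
g = 144 (g = 16*9 = 144)
g/r = 144/(-898) = 144*(-1/898) = -72/449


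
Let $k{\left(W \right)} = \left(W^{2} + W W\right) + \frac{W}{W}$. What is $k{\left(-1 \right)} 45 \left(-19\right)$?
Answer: $-2565$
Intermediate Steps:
$k{\left(W \right)} = 1 + 2 W^{2}$ ($k{\left(W \right)} = \left(W^{2} + W^{2}\right) + 1 = 2 W^{2} + 1 = 1 + 2 W^{2}$)
$k{\left(-1 \right)} 45 \left(-19\right) = \left(1 + 2 \left(-1\right)^{2}\right) 45 \left(-19\right) = \left(1 + 2 \cdot 1\right) 45 \left(-19\right) = \left(1 + 2\right) 45 \left(-19\right) = 3 \cdot 45 \left(-19\right) = 135 \left(-19\right) = -2565$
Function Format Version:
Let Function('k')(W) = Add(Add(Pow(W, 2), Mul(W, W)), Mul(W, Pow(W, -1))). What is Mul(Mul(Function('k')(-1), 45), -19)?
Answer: -2565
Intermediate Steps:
Function('k')(W) = Add(1, Mul(2, Pow(W, 2))) (Function('k')(W) = Add(Add(Pow(W, 2), Pow(W, 2)), 1) = Add(Mul(2, Pow(W, 2)), 1) = Add(1, Mul(2, Pow(W, 2))))
Mul(Mul(Function('k')(-1), 45), -19) = Mul(Mul(Add(1, Mul(2, Pow(-1, 2))), 45), -19) = Mul(Mul(Add(1, Mul(2, 1)), 45), -19) = Mul(Mul(Add(1, 2), 45), -19) = Mul(Mul(3, 45), -19) = Mul(135, -19) = -2565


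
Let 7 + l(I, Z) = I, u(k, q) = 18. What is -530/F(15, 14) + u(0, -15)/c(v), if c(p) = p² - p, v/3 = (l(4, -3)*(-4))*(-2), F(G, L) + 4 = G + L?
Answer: -30947/1460 ≈ -21.197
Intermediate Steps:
l(I, Z) = -7 + I
F(G, L) = -4 + G + L (F(G, L) = -4 + (G + L) = -4 + G + L)
v = -72 (v = 3*(((-7 + 4)*(-4))*(-2)) = 3*(-3*(-4)*(-2)) = 3*(12*(-2)) = 3*(-24) = -72)
-530/F(15, 14) + u(0, -15)/c(v) = -530/(-4 + 15 + 14) + 18/((-72*(-1 - 72))) = -530/25 + 18/((-72*(-73))) = -530*1/25 + 18/5256 = -106/5 + 18*(1/5256) = -106/5 + 1/292 = -30947/1460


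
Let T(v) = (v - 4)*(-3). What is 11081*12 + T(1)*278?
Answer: 135474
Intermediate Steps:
T(v) = 12 - 3*v (T(v) = (-4 + v)*(-3) = 12 - 3*v)
11081*12 + T(1)*278 = 11081*12 + (12 - 3*1)*278 = 132972 + (12 - 3)*278 = 132972 + 9*278 = 132972 + 2502 = 135474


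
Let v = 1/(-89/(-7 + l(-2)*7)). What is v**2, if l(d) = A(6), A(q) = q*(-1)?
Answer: 2401/7921 ≈ 0.30312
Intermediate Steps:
A(q) = -q
l(d) = -6 (l(d) = -1*6 = -6)
v = 49/89 (v = 1/(-89/(-7 - 6*7)) = 1/(-89/(-7 - 42)) = 1/(-89/(-49)) = 1/(-89*(-1/49)) = 1/(89/49) = 49/89 ≈ 0.55056)
v**2 = (49/89)**2 = 2401/7921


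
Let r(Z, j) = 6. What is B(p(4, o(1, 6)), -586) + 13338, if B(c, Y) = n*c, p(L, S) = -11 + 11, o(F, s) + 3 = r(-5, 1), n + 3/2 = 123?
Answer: 13338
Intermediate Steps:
n = 243/2 (n = -3/2 + 123 = 243/2 ≈ 121.50)
o(F, s) = 3 (o(F, s) = -3 + 6 = 3)
p(L, S) = 0
B(c, Y) = 243*c/2
B(p(4, o(1, 6)), -586) + 13338 = (243/2)*0 + 13338 = 0 + 13338 = 13338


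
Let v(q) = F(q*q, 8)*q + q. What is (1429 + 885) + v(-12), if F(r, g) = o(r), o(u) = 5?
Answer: 2242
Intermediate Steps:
F(r, g) = 5
v(q) = 6*q (v(q) = 5*q + q = 6*q)
(1429 + 885) + v(-12) = (1429 + 885) + 6*(-12) = 2314 - 72 = 2242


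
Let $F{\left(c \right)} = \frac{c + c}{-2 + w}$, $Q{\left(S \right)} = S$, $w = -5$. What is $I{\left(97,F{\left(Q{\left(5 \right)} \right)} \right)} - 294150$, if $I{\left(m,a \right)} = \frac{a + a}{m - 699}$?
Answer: $- \frac{619774040}{2107} \approx -2.9415 \cdot 10^{5}$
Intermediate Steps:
$F{\left(c \right)} = - \frac{2 c}{7}$ ($F{\left(c \right)} = \frac{c + c}{-2 - 5} = \frac{2 c}{-7} = 2 c \left(- \frac{1}{7}\right) = - \frac{2 c}{7}$)
$I{\left(m,a \right)} = \frac{2 a}{-699 + m}$
$I{\left(97,F{\left(Q{\left(5 \right)} \right)} \right)} - 294150 = \frac{2 \left(\left(- \frac{2}{7}\right) 5\right)}{-699 + 97} - 294150 = 2 \left(- \frac{10}{7}\right) \frac{1}{-602} - 294150 = 2 \left(- \frac{10}{7}\right) \left(- \frac{1}{602}\right) - 294150 = \frac{10}{2107} - 294150 = - \frac{619774040}{2107}$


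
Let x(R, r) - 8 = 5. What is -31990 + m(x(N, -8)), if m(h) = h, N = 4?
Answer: -31977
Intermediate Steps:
x(R, r) = 13 (x(R, r) = 8 + 5 = 13)
-31990 + m(x(N, -8)) = -31990 + 13 = -31977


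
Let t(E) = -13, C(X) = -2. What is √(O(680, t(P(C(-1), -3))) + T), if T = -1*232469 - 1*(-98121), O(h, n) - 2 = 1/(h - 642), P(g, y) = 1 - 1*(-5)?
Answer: I*√193995586/38 ≈ 366.53*I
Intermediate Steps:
P(g, y) = 6 (P(g, y) = 1 + 5 = 6)
O(h, n) = 2 + 1/(-642 + h) (O(h, n) = 2 + 1/(h - 642) = 2 + 1/(-642 + h))
T = -134348 (T = -232469 + 98121 = -134348)
√(O(680, t(P(C(-1), -3))) + T) = √((-1283 + 2*680)/(-642 + 680) - 134348) = √((-1283 + 1360)/38 - 134348) = √((1/38)*77 - 134348) = √(77/38 - 134348) = √(-5105147/38) = I*√193995586/38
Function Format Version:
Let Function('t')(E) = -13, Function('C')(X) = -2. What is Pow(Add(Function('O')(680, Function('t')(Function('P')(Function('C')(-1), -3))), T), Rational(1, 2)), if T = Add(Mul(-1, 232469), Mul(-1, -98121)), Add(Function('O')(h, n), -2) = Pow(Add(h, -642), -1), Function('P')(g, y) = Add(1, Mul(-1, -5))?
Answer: Mul(Rational(1, 38), I, Pow(193995586, Rational(1, 2))) ≈ Mul(366.53, I)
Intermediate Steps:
Function('P')(g, y) = 6 (Function('P')(g, y) = Add(1, 5) = 6)
Function('O')(h, n) = Add(2, Pow(Add(-642, h), -1)) (Function('O')(h, n) = Add(2, Pow(Add(h, -642), -1)) = Add(2, Pow(Add(-642, h), -1)))
T = -134348 (T = Add(-232469, 98121) = -134348)
Pow(Add(Function('O')(680, Function('t')(Function('P')(Function('C')(-1), -3))), T), Rational(1, 2)) = Pow(Add(Mul(Pow(Add(-642, 680), -1), Add(-1283, Mul(2, 680))), -134348), Rational(1, 2)) = Pow(Add(Mul(Pow(38, -1), Add(-1283, 1360)), -134348), Rational(1, 2)) = Pow(Add(Mul(Rational(1, 38), 77), -134348), Rational(1, 2)) = Pow(Add(Rational(77, 38), -134348), Rational(1, 2)) = Pow(Rational(-5105147, 38), Rational(1, 2)) = Mul(Rational(1, 38), I, Pow(193995586, Rational(1, 2)))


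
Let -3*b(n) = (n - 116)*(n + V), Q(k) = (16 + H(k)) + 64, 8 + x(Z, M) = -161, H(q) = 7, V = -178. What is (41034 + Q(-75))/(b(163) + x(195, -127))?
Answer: 13707/22 ≈ 623.04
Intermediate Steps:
x(Z, M) = -169 (x(Z, M) = -8 - 161 = -169)
Q(k) = 87 (Q(k) = (16 + 7) + 64 = 23 + 64 = 87)
b(n) = -(-178 + n)*(-116 + n)/3 (b(n) = -(n - 116)*(n - 178)/3 = -(-116 + n)*(-178 + n)/3 = -(-178 + n)*(-116 + n)/3)
(41034 + Q(-75))/(b(163) + x(195, -127)) = (41034 + 87)/((-20648/3 + 98*163 - ⅓*163²) - 169) = 41121/((-20648/3 + 15974 - ⅓*26569) - 169) = 41121/((-20648/3 + 15974 - 26569/3) - 169) = 41121/(235 - 169) = 41121/66 = 41121*(1/66) = 13707/22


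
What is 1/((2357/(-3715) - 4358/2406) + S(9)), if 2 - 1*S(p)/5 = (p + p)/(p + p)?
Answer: 4469145/11415269 ≈ 0.39151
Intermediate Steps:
S(p) = 5 (S(p) = 10 - 5*(p + p)/(p + p) = 10 - 5*2*p/(2*p) = 10 - 5*2*p*1/(2*p) = 10 - 5*1 = 10 - 5 = 5)
1/((2357/(-3715) - 4358/2406) + S(9)) = 1/((2357/(-3715) - 4358/2406) + 5) = 1/((2357*(-1/3715) - 4358*1/2406) + 5) = 1/((-2357/3715 - 2179/1203) + 5) = 1/(-10930456/4469145 + 5) = 1/(11415269/4469145) = 4469145/11415269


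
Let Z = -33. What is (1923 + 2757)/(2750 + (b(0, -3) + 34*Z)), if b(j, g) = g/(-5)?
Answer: 23400/8143 ≈ 2.8736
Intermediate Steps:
b(j, g) = -g/5 (b(j, g) = g*(-⅕) = -g/5)
(1923 + 2757)/(2750 + (b(0, -3) + 34*Z)) = (1923 + 2757)/(2750 + (-⅕*(-3) + 34*(-33))) = 4680/(2750 + (⅗ - 1122)) = 4680/(2750 - 5607/5) = 4680/(8143/5) = 4680*(5/8143) = 23400/8143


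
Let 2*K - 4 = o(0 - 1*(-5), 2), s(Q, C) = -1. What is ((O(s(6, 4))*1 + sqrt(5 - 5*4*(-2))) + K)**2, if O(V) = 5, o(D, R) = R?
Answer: 109 + 48*sqrt(5) ≈ 216.33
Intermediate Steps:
K = 3 (K = 2 + (1/2)*2 = 2 + 1 = 3)
((O(s(6, 4))*1 + sqrt(5 - 5*4*(-2))) + K)**2 = ((5*1 + sqrt(5 - 5*4*(-2))) + 3)**2 = ((5 + sqrt(5 - 20*(-2))) + 3)**2 = ((5 + sqrt(5 + 40)) + 3)**2 = ((5 + sqrt(45)) + 3)**2 = ((5 + 3*sqrt(5)) + 3)**2 = (8 + 3*sqrt(5))**2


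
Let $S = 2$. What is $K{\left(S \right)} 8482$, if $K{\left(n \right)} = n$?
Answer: $16964$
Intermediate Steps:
$K{\left(S \right)} 8482 = 2 \cdot 8482 = 16964$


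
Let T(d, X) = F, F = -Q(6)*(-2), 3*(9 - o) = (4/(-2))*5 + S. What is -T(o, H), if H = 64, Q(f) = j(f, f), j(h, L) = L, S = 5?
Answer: -12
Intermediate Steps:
Q(f) = f
o = 32/3 (o = 9 - ((4/(-2))*5 + 5)/3 = 9 - ((4*(-1/2))*5 + 5)/3 = 9 - (-2*5 + 5)/3 = 9 - (-10 + 5)/3 = 9 - 1/3*(-5) = 9 + 5/3 = 32/3 ≈ 10.667)
F = 12 (F = -1*6*(-2) = -6*(-2) = 12)
T(d, X) = 12
-T(o, H) = -1*12 = -12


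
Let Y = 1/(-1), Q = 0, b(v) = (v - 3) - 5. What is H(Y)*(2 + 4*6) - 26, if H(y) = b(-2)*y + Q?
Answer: 234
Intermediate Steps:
b(v) = -8 + v (b(v) = (-3 + v) - 5 = -8 + v)
Y = -1
H(y) = -10*y (H(y) = (-8 - 2)*y + 0 = -10*y + 0 = -10*y)
H(Y)*(2 + 4*6) - 26 = (-10*(-1))*(2 + 4*6) - 26 = 10*(2 + 24) - 26 = 10*26 - 26 = 260 - 26 = 234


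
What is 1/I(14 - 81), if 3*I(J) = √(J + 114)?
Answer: 3*√47/47 ≈ 0.43759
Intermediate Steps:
I(J) = √(114 + J)/3 (I(J) = √(J + 114)/3 = √(114 + J)/3)
1/I(14 - 81) = 1/(√(114 + (14 - 81))/3) = 1/(√(114 - 67)/3) = 1/(√47/3) = 3*√47/47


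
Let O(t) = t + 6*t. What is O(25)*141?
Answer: 24675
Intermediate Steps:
O(t) = 7*t
O(25)*141 = (7*25)*141 = 175*141 = 24675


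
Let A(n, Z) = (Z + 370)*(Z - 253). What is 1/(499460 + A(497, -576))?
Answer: 1/670234 ≈ 1.4920e-6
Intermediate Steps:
A(n, Z) = (-253 + Z)*(370 + Z) (A(n, Z) = (370 + Z)*(-253 + Z) = (-253 + Z)*(370 + Z))
1/(499460 + A(497, -576)) = 1/(499460 + (-93610 + (-576)² + 117*(-576))) = 1/(499460 + (-93610 + 331776 - 67392)) = 1/(499460 + 170774) = 1/670234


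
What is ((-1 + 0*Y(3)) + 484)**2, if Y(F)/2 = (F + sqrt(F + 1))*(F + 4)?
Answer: 233289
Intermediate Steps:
Y(F) = 2*(4 + F)*(F + sqrt(1 + F)) (Y(F) = 2*((F + sqrt(F + 1))*(F + 4)) = 2*((F + sqrt(1 + F))*(4 + F)) = 2*((4 + F)*(F + sqrt(1 + F))) = 2*(4 + F)*(F + sqrt(1 + F)))
((-1 + 0*Y(3)) + 484)**2 = ((-1 + 0*(2*3**2 + 8*3 + 8*sqrt(1 + 3) + 2*3*sqrt(1 + 3))) + 484)**2 = ((-1 + 0*(2*9 + 24 + 8*sqrt(4) + 2*3*sqrt(4))) + 484)**2 = ((-1 + 0*(18 + 24 + 8*2 + 2*3*2)) + 484)**2 = ((-1 + 0*(18 + 24 + 16 + 12)) + 484)**2 = ((-1 + 0*70) + 484)**2 = ((-1 + 0) + 484)**2 = (-1 + 484)**2 = 483**2 = 233289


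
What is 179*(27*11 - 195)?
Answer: 18258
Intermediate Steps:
179*(27*11 - 195) = 179*(297 - 195) = 179*102 = 18258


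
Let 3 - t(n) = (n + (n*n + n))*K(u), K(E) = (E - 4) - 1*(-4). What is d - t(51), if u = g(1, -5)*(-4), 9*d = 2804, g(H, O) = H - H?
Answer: 2777/9 ≈ 308.56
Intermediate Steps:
g(H, O) = 0
d = 2804/9 (d = (1/9)*2804 = 2804/9 ≈ 311.56)
u = 0 (u = 0*(-4) = 0)
K(E) = E (K(E) = (-4 + E) + 4 = E)
t(n) = 3 (t(n) = 3 - (n + (n*n + n))*0 = 3 - (n + (n**2 + n))*0 = 3 - (n + (n + n**2))*0 = 3 - (n**2 + 2*n)*0 = 3 - 1*0 = 3 + 0 = 3)
d - t(51) = 2804/9 - 1*3 = 2804/9 - 3 = 2777/9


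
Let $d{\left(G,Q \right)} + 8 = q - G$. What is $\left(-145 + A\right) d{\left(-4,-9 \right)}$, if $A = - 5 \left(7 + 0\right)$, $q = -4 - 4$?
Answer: $2160$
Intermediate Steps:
$q = -8$
$A = -35$ ($A = \left(-5\right) 7 = -35$)
$d{\left(G,Q \right)} = -16 - G$ ($d{\left(G,Q \right)} = -8 - \left(8 + G\right) = -16 - G$)
$\left(-145 + A\right) d{\left(-4,-9 \right)} = \left(-145 - 35\right) \left(-16 - -4\right) = - 180 \left(-16 + 4\right) = \left(-180\right) \left(-12\right) = 2160$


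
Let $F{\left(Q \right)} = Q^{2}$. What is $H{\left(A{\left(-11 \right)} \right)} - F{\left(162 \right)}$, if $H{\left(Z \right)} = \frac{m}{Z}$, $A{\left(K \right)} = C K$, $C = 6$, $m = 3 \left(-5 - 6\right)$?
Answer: $- \frac{52487}{2} \approx -26244.0$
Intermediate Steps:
$m = -33$ ($m = 3 \left(-11\right) = -33$)
$A{\left(K \right)} = 6 K$
$H{\left(Z \right)} = - \frac{33}{Z}$
$H{\left(A{\left(-11 \right)} \right)} - F{\left(162 \right)} = - \frac{33}{6 \left(-11\right)} - 162^{2} = - \frac{33}{-66} - 26244 = \left(-33\right) \left(- \frac{1}{66}\right) - 26244 = \frac{1}{2} - 26244 = - \frac{52487}{2}$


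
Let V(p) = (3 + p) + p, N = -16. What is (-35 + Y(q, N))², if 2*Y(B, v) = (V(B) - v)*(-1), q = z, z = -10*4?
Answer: 81/4 ≈ 20.250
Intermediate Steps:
z = -40
q = -40
V(p) = 3 + 2*p
Y(B, v) = -3/2 + v/2 - B (Y(B, v) = (((3 + 2*B) - v)*(-1))/2 = ((3 - v + 2*B)*(-1))/2 = (-3 + v - 2*B)/2 = -3/2 + v/2 - B)
(-35 + Y(q, N))² = (-35 + (-3/2 + (½)*(-16) - 1*(-40)))² = (-35 + (-3/2 - 8 + 40))² = (-35 + 61/2)² = (-9/2)² = 81/4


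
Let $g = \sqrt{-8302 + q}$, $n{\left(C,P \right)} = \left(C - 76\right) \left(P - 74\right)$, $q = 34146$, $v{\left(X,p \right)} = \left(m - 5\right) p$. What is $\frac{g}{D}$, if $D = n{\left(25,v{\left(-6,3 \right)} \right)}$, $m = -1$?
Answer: $\frac{\sqrt{6461}}{2346} \approx 0.034263$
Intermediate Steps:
$v{\left(X,p \right)} = - 6 p$ ($v{\left(X,p \right)} = \left(-1 - 5\right) p = - 6 p$)
$n{\left(C,P \right)} = \left(-76 + C\right) \left(-74 + P\right)$
$D = 4692$ ($D = 5624 - 76 \left(\left(-6\right) 3\right) - 1850 + 25 \left(\left(-6\right) 3\right) = 5624 - -1368 - 1850 + 25 \left(-18\right) = 5624 + 1368 - 1850 - 450 = 4692$)
$g = 2 \sqrt{6461}$ ($g = \sqrt{-8302 + 34146} = \sqrt{25844} = 2 \sqrt{6461} \approx 160.76$)
$\frac{g}{D} = \frac{2 \sqrt{6461}}{4692} = 2 \sqrt{6461} \cdot \frac{1}{4692} = \frac{\sqrt{6461}}{2346}$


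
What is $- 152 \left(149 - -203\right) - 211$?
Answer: $-53715$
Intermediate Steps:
$- 152 \left(149 - -203\right) - 211 = - 152 \left(149 + 203\right) - 211 = \left(-152\right) 352 - 211 = -53504 - 211 = -53715$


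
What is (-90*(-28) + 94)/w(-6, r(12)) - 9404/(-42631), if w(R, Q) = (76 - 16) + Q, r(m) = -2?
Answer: 55991433/1236299 ≈ 45.290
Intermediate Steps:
w(R, Q) = 60 + Q
(-90*(-28) + 94)/w(-6, r(12)) - 9404/(-42631) = (-90*(-28) + 94)/(60 - 2) - 9404/(-42631) = (2520 + 94)/58 - 9404*(-1/42631) = 2614*(1/58) + 9404/42631 = 1307/29 + 9404/42631 = 55991433/1236299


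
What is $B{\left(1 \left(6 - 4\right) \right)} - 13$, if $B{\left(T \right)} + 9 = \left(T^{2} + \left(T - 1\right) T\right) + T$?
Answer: $-14$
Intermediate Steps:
$B{\left(T \right)} = -9 + T + T^{2} + T \left(-1 + T\right)$ ($B{\left(T \right)} = -9 + \left(\left(T^{2} + \left(T - 1\right) T\right) + T\right) = -9 + \left(\left(T^{2} + \left(-1 + T\right) T\right) + T\right) = -9 + \left(\left(T^{2} + T \left(-1 + T\right)\right) + T\right) = -9 + \left(T + T^{2} + T \left(-1 + T\right)\right) = -9 + T + T^{2} + T \left(-1 + T\right)$)
$B{\left(1 \left(6 - 4\right) \right)} - 13 = \left(-9 + 2 \left(1 \left(6 - 4\right)\right)^{2}\right) - 13 = \left(-9 + 2 \left(1 \cdot 2\right)^{2}\right) - 13 = \left(-9 + 2 \cdot 2^{2}\right) - 13 = \left(-9 + 2 \cdot 4\right) - 13 = \left(-9 + 8\right) - 13 = -1 - 13 = -14$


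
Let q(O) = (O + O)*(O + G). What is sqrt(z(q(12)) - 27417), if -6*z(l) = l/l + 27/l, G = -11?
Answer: I*sqrt(3948099)/12 ≈ 165.58*I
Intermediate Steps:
q(O) = 2*O*(-11 + O) (q(O) = (O + O)*(O - 11) = (2*O)*(-11 + O) = 2*O*(-11 + O))
z(l) = -1/6 - 9/(2*l) (z(l) = -(l/l + 27/l)/6 = -(1 + 27/l)/6 = -1/6 - 9/(2*l))
sqrt(z(q(12)) - 27417) = sqrt((-27 - 2*12*(-11 + 12))/(6*((2*12*(-11 + 12)))) - 27417) = sqrt((-27 - 2*12)/(6*((2*12*1))) - 27417) = sqrt((1/6)*(-27 - 1*24)/24 - 27417) = sqrt((1/6)*(1/24)*(-27 - 24) - 27417) = sqrt((1/6)*(1/24)*(-51) - 27417) = sqrt(-17/48 - 27417) = sqrt(-1316033/48) = I*sqrt(3948099)/12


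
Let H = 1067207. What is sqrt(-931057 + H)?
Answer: 5*sqrt(5446) ≈ 368.99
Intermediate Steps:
sqrt(-931057 + H) = sqrt(-931057 + 1067207) = sqrt(136150) = 5*sqrt(5446)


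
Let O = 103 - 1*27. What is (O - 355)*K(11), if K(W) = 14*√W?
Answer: -3906*√11 ≈ -12955.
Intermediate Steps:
O = 76 (O = 103 - 27 = 76)
(O - 355)*K(11) = (76 - 355)*(14*√11) = -3906*√11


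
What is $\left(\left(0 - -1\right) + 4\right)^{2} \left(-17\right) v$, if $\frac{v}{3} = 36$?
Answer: $-45900$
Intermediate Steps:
$v = 108$ ($v = 3 \cdot 36 = 108$)
$\left(\left(0 - -1\right) + 4\right)^{2} \left(-17\right) v = \left(\left(0 - -1\right) + 4\right)^{2} \left(-17\right) 108 = \left(\left(0 + 1\right) + 4\right)^{2} \left(-17\right) 108 = \left(1 + 4\right)^{2} \left(-17\right) 108 = 5^{2} \left(-17\right) 108 = 25 \left(-17\right) 108 = \left(-425\right) 108 = -45900$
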